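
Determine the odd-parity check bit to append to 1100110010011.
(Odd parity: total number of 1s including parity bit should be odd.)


Number of 1s in data: 7
Parity bit: 0

0


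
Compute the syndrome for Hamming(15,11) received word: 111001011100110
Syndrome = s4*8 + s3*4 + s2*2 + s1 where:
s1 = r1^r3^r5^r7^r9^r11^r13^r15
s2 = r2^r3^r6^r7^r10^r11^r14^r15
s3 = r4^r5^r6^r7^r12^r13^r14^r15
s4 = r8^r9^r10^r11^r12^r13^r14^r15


s1=0, s2=1, s3=1, s4=1

Syndrome = 14 (error at position 14)


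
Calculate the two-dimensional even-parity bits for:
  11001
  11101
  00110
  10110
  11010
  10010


Row parities: 100110
Column parities: 11100

Row P: 100110, Col P: 11100, Corner: 1


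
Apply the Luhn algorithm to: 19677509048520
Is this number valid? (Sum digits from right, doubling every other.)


Luhn sum = 60
60 mod 10 = 0

Valid (Luhn sum mod 10 = 0)


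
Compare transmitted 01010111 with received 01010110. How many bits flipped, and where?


XOR: 00000001

1 error(s) at position(s): 7


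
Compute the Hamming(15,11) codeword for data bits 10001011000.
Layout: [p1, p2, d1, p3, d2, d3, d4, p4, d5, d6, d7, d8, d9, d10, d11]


Parity bits: p1=1, p2=0, p3=1, p4=1

101100011011000


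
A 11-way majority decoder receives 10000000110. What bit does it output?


Ones: 3 out of 11
Threshold: 6

0 (3/11 voted 1)


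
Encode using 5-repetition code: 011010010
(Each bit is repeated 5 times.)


Each bit -> 5 copies

000001111111111000001111100000000001111100000


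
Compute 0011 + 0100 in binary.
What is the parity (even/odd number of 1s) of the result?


0011 = 3
0100 = 4
Sum = 7 = 111
1s count = 3

odd parity (3 ones in 111)


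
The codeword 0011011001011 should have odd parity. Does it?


Number of 1s: 7

Yes, parity is correct (7 ones)


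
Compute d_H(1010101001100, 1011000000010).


XOR: 0001101001110
Count of 1s: 6

6


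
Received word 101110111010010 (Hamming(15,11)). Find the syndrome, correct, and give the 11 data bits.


Syndrome = 0: no error detected

Data: 11011010010 (no errors)


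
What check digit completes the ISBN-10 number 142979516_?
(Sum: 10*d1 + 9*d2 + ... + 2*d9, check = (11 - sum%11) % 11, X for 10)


Weighted sum: 247
247 mod 11 = 5

Check digit: 6


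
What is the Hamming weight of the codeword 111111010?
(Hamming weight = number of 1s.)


Counting 1s in 111111010

7


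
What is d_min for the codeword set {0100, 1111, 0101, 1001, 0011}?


Comparing all pairs, minimum distance: 1
Can detect 0 errors, correct 0 errors

1


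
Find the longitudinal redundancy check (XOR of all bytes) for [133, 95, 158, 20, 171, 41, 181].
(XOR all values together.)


XOR chain: 133 ^ 95 ^ 158 ^ 20 ^ 171 ^ 41 ^ 181 = 103

103


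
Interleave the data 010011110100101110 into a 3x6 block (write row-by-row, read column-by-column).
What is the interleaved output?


Matrix:
  010011
  110100
  101110
Read columns: 011110001011101100

011110001011101100


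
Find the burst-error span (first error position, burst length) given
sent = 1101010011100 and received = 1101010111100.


XOR: 0000000100000

Burst at position 7, length 1


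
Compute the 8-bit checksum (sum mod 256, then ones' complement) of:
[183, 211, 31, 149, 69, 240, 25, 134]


Sum = 1042 mod 256 = 18
Complement = 237

237


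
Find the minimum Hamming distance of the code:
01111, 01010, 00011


Comparing all pairs, minimum distance: 2
Can detect 1 errors, correct 0 errors

2


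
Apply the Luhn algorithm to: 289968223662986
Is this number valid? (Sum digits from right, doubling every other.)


Luhn sum = 84
84 mod 10 = 4

Invalid (Luhn sum mod 10 = 4)


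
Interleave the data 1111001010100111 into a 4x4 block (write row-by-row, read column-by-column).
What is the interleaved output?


Matrix:
  1111
  0010
  1010
  0111
Read columns: 1010100111111001

1010100111111001


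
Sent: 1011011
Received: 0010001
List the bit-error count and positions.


XOR: 1001010

3 error(s) at position(s): 0, 3, 5


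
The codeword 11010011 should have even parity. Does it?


Number of 1s: 5

No, parity error (5 ones)


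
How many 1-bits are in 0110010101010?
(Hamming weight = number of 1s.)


Counting 1s in 0110010101010

6


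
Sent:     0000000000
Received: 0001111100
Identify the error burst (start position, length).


XOR: 0001111100

Burst at position 3, length 5


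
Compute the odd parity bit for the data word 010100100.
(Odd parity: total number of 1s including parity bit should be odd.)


Number of 1s in data: 3
Parity bit: 0

0


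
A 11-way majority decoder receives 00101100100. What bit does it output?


Ones: 4 out of 11
Threshold: 6

0 (4/11 voted 1)


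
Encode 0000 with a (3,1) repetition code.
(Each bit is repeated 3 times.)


Each bit -> 3 copies

000000000000


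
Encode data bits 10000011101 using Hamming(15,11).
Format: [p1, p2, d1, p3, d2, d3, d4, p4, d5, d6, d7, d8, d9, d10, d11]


Parity bits: p1=0, p2=1, p3=1, p4=0

011100000011101


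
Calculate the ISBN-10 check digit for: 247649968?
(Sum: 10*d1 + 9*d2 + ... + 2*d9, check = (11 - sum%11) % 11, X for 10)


Weighted sum: 293
293 mod 11 = 7

Check digit: 4


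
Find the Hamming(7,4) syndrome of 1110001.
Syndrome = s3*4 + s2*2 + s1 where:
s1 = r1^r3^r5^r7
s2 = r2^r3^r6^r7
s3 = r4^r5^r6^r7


s1=1, s2=1, s3=1

Syndrome = 7 (error at position 7)


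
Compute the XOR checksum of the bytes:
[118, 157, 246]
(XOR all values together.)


XOR chain: 118 ^ 157 ^ 246 = 29

29


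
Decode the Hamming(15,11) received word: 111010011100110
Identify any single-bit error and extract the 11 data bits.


Syndrome = 13: error at position 13

Data: 11001100010 (corrected bit 13)


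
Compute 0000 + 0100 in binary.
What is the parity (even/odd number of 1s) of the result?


0000 = 0
0100 = 4
Sum = 4 = 100
1s count = 1

odd parity (1 ones in 100)


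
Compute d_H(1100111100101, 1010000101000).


XOR: 0110111001101
Count of 1s: 8

8


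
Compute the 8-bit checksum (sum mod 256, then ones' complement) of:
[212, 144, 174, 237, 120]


Sum = 887 mod 256 = 119
Complement = 136

136


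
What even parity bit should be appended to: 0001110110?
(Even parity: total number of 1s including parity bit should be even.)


Number of 1s in data: 5
Parity bit: 1

1


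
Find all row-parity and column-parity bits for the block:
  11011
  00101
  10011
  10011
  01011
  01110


Row parities: 001111
Column parities: 11011

Row P: 001111, Col P: 11011, Corner: 0


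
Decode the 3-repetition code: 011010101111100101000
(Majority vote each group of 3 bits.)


Groups: 011, 010, 101, 111, 100, 101, 000
Majority votes: 1011010

1011010


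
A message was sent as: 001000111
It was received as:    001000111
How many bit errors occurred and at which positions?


XOR: 000000000

0 errors (received matches sent)


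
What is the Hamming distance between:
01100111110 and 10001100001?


XOR: 11101011111
Count of 1s: 9

9


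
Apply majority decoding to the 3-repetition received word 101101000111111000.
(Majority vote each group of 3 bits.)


Groups: 101, 101, 000, 111, 111, 000
Majority votes: 110110

110110


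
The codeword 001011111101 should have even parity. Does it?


Number of 1s: 8

Yes, parity is correct (8 ones)


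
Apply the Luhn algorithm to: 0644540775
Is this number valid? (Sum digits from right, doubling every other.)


Luhn sum = 40
40 mod 10 = 0

Valid (Luhn sum mod 10 = 0)


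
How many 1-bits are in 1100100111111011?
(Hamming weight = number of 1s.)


Counting 1s in 1100100111111011

11


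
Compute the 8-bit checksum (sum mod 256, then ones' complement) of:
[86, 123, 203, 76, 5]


Sum = 493 mod 256 = 237
Complement = 18

18


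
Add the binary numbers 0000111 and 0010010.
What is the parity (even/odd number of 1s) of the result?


0000111 = 7
0010010 = 18
Sum = 25 = 11001
1s count = 3

odd parity (3 ones in 11001)


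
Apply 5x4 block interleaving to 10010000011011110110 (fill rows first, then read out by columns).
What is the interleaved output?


Matrix:
  1001
  0000
  0110
  1111
  0110
Read columns: 10010001110011110010

10010001110011110010


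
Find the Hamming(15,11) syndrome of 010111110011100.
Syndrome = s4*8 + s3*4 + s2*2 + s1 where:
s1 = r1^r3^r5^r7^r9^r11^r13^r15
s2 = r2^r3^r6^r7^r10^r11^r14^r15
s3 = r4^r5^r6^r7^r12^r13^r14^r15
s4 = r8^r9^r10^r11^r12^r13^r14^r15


s1=0, s2=0, s3=0, s4=0

Syndrome = 0 (no error)


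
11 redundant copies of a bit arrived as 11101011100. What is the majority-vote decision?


Ones: 7 out of 11
Threshold: 6

1 (7/11 voted 1)


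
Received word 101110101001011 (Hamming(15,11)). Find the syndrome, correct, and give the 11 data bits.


Syndrome = 0: no error detected

Data: 11011001011 (no errors)


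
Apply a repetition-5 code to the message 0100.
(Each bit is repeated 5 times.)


Each bit -> 5 copies

00000111110000000000


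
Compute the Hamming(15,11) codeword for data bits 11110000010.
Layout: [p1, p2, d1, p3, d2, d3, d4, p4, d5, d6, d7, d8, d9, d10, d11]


Parity bits: p1=1, p2=0, p3=0, p4=1

101011110000010


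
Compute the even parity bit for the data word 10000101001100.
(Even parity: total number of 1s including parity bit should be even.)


Number of 1s in data: 5
Parity bit: 1

1


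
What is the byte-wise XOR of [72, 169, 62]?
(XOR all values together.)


XOR chain: 72 ^ 169 ^ 62 = 223

223


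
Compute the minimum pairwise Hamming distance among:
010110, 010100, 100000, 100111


Comparing all pairs, minimum distance: 1
Can detect 0 errors, correct 0 errors

1


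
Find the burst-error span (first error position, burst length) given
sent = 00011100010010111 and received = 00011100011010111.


XOR: 00000000001000000

Burst at position 10, length 1


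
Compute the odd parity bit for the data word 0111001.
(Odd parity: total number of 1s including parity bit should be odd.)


Number of 1s in data: 4
Parity bit: 1

1


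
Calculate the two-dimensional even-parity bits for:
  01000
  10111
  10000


Row parities: 101
Column parities: 01111

Row P: 101, Col P: 01111, Corner: 0


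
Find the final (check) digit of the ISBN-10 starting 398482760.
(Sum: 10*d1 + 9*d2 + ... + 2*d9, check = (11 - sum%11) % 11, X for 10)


Weighted sum: 307
307 mod 11 = 10

Check digit: 1


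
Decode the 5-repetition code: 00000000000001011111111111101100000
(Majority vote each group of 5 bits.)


Groups: 00000, 00000, 00010, 11111, 11111, 11011, 00000
Majority votes: 0001110

0001110


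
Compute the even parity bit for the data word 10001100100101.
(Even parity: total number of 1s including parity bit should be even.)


Number of 1s in data: 6
Parity bit: 0

0


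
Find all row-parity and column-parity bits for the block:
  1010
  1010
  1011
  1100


Row parities: 0010
Column parities: 0111

Row P: 0010, Col P: 0111, Corner: 1


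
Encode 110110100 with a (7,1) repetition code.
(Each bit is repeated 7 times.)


Each bit -> 7 copies

111111111111110000000111111111111110000000111111100000000000000


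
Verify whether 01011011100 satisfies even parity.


Number of 1s: 6

Yes, parity is correct (6 ones)


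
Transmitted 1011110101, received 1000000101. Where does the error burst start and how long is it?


XOR: 0011110000

Burst at position 2, length 4


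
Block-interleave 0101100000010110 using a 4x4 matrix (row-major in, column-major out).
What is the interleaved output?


Matrix:
  0101
  1000
  0001
  0110
Read columns: 0100100100011010

0100100100011010


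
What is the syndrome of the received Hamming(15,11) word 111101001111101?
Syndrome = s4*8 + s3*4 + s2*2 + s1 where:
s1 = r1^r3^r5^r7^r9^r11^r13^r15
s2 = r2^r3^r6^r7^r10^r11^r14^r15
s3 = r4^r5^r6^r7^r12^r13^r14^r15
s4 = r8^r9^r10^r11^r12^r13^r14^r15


s1=0, s2=0, s3=1, s4=0

Syndrome = 4 (error at position 4)


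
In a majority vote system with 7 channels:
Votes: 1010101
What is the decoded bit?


Ones: 4 out of 7
Threshold: 4

1 (4/7 voted 1)


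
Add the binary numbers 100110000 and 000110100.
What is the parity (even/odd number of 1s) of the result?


100110000 = 304
000110100 = 52
Sum = 356 = 101100100
1s count = 4

even parity (4 ones in 101100100)


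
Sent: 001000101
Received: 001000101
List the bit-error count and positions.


XOR: 000000000

0 errors (received matches sent)


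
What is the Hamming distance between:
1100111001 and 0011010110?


XOR: 1111101111
Count of 1s: 9

9


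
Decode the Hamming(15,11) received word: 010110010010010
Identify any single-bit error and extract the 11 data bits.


Syndrome = 14: error at position 14

Data: 01000010000 (corrected bit 14)


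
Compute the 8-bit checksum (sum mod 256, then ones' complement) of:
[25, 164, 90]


Sum = 279 mod 256 = 23
Complement = 232

232


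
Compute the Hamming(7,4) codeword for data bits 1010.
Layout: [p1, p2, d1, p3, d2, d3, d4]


Parity bits: p1=1, p2=0, p3=1

1011010


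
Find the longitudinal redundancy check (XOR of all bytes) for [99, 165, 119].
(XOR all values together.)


XOR chain: 99 ^ 165 ^ 119 = 177

177


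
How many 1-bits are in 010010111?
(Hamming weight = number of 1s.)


Counting 1s in 010010111

5


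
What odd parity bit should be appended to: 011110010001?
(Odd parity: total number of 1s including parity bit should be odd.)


Number of 1s in data: 6
Parity bit: 1

1


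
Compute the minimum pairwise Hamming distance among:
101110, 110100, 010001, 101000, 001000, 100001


Comparing all pairs, minimum distance: 1
Can detect 0 errors, correct 0 errors

1


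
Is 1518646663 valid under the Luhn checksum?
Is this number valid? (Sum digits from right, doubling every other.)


Luhn sum = 39
39 mod 10 = 9

Invalid (Luhn sum mod 10 = 9)


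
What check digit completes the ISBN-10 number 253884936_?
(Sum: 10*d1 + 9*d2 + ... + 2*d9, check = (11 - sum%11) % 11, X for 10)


Weighted sum: 270
270 mod 11 = 6

Check digit: 5


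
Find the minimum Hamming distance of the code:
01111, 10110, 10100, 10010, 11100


Comparing all pairs, minimum distance: 1
Can detect 0 errors, correct 0 errors

1


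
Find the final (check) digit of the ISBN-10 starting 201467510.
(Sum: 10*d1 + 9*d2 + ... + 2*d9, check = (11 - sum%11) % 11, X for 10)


Weighted sum: 150
150 mod 11 = 7

Check digit: 4


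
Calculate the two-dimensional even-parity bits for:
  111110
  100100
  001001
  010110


Row parities: 1001
Column parities: 000101

Row P: 1001, Col P: 000101, Corner: 0


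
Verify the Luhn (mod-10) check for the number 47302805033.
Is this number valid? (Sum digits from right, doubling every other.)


Luhn sum = 31
31 mod 10 = 1

Invalid (Luhn sum mod 10 = 1)


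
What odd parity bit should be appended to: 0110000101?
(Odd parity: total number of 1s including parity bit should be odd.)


Number of 1s in data: 4
Parity bit: 1

1


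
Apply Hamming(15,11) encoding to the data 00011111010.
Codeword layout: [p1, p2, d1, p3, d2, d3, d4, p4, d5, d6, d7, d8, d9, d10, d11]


Parity bits: p1=1, p2=0, p3=1, p4=1

100100111111010


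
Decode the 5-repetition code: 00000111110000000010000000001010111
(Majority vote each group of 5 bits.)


Groups: 00000, 11111, 00000, 00010, 00000, 00010, 10111
Majority votes: 0100001

0100001


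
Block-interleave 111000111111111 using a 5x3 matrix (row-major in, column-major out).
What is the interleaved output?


Matrix:
  111
  000
  111
  111
  111
Read columns: 101111011110111

101111011110111


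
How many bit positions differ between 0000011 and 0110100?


XOR: 0110111
Count of 1s: 5

5


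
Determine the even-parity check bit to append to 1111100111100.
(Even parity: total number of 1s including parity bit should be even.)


Number of 1s in data: 9
Parity bit: 1

1


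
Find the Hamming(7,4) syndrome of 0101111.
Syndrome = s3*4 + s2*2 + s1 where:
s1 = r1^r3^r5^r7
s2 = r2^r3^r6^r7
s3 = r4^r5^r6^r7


s1=0, s2=1, s3=0

Syndrome = 2 (error at position 2)


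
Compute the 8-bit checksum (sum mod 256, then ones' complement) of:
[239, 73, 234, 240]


Sum = 786 mod 256 = 18
Complement = 237

237


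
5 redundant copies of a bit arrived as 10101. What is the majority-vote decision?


Ones: 3 out of 5
Threshold: 3

1 (3/5 voted 1)


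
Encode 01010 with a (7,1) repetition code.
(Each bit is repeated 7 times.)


Each bit -> 7 copies

00000001111111000000011111110000000


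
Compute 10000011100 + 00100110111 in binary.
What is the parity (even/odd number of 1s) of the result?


10000011100 = 1052
00100110111 = 311
Sum = 1363 = 10101010011
1s count = 6

even parity (6 ones in 10101010011)


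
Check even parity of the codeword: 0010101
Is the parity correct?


Number of 1s: 3

No, parity error (3 ones)


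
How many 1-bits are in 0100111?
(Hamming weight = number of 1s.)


Counting 1s in 0100111

4


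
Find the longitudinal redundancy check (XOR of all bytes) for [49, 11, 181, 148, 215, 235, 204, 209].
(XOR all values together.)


XOR chain: 49 ^ 11 ^ 181 ^ 148 ^ 215 ^ 235 ^ 204 ^ 209 = 58

58


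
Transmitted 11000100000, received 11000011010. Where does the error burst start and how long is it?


XOR: 00000111010

Burst at position 5, length 5


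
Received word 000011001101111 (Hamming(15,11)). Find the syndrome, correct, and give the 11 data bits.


Syndrome = 0: no error detected

Data: 01101101111 (no errors)


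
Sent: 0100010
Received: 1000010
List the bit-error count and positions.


XOR: 1100000

2 error(s) at position(s): 0, 1


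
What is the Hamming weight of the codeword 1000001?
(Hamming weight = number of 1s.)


Counting 1s in 1000001

2


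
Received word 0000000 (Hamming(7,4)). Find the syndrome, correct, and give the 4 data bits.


Syndrome = 0: no error detected

Data: 0000 (no errors)


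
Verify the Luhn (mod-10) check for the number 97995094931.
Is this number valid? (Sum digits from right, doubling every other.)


Luhn sum = 70
70 mod 10 = 0

Valid (Luhn sum mod 10 = 0)


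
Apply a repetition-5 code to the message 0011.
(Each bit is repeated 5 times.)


Each bit -> 5 copies

00000000001111111111


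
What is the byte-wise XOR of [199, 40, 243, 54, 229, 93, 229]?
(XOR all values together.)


XOR chain: 199 ^ 40 ^ 243 ^ 54 ^ 229 ^ 93 ^ 229 = 119

119


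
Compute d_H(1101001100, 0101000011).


XOR: 1000001111
Count of 1s: 5

5


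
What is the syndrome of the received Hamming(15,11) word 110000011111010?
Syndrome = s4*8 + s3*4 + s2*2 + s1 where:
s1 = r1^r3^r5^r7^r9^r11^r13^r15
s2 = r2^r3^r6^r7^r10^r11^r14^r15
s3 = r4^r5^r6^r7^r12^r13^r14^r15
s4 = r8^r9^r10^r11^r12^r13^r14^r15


s1=1, s2=0, s3=0, s4=0

Syndrome = 1 (error at position 1)


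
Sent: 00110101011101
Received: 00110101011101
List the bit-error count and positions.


XOR: 00000000000000

0 errors (received matches sent)


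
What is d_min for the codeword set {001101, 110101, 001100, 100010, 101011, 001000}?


Comparing all pairs, minimum distance: 1
Can detect 0 errors, correct 0 errors

1


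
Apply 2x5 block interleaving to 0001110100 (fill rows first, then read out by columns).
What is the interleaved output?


Matrix:
  00011
  10100
Read columns: 0100011010

0100011010


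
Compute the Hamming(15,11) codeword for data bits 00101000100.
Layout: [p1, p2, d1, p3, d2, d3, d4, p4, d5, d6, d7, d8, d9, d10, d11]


Parity bits: p1=0, p2=1, p3=0, p4=0

010001001000100


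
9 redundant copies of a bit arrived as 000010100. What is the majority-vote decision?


Ones: 2 out of 9
Threshold: 5

0 (2/9 voted 1)


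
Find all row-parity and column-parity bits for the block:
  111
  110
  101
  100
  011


Row parities: 10010
Column parities: 011

Row P: 10010, Col P: 011, Corner: 0


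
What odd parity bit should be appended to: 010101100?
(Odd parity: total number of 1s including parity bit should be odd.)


Number of 1s in data: 4
Parity bit: 1

1


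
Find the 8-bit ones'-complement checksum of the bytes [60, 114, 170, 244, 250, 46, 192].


Sum = 1076 mod 256 = 52
Complement = 203

203


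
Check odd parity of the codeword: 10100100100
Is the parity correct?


Number of 1s: 4

No, parity error (4 ones)


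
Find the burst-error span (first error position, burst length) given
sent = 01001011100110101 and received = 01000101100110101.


XOR: 00001110000000000

Burst at position 4, length 3


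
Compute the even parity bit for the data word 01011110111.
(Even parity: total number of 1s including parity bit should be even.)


Number of 1s in data: 8
Parity bit: 0

0


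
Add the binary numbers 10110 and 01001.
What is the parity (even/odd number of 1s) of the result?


10110 = 22
01001 = 9
Sum = 31 = 11111
1s count = 5

odd parity (5 ones in 11111)


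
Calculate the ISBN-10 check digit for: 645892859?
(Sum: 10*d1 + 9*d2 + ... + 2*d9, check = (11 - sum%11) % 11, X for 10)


Weighted sum: 321
321 mod 11 = 2

Check digit: 9


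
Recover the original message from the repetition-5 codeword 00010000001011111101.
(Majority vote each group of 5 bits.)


Groups: 00010, 00000, 10111, 11101
Majority votes: 0011

0011


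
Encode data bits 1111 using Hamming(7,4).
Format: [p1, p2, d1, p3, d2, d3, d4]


Parity bits: p1=1, p2=1, p3=1

1111111


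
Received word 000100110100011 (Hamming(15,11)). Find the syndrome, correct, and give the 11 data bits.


Syndrome = 0: no error detected

Data: 00010100011 (no errors)


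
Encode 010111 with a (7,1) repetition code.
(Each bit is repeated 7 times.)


Each bit -> 7 copies

000000011111110000000111111111111111111111


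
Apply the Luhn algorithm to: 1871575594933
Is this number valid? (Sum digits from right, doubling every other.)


Luhn sum = 68
68 mod 10 = 8

Invalid (Luhn sum mod 10 = 8)


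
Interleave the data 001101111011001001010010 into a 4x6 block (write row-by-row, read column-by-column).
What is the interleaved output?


Matrix:
  001101
  111011
  001001
  010010
Read columns: 010001011110100001011110

010001011110100001011110


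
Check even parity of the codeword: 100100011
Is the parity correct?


Number of 1s: 4

Yes, parity is correct (4 ones)


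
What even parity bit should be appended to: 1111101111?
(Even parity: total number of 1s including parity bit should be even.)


Number of 1s in data: 9
Parity bit: 1

1


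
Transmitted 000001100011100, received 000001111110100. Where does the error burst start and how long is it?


XOR: 000000011101000

Burst at position 7, length 5


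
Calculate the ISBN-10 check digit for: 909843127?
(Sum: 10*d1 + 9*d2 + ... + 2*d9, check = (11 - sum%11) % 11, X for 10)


Weighted sum: 281
281 mod 11 = 6

Check digit: 5


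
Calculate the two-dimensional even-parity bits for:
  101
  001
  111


Row parities: 011
Column parities: 011

Row P: 011, Col P: 011, Corner: 0


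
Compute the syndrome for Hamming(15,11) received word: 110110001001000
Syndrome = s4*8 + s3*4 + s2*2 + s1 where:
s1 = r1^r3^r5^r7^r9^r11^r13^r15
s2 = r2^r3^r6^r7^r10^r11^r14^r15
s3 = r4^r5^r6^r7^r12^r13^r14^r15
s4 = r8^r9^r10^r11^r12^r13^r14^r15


s1=1, s2=1, s3=1, s4=0

Syndrome = 7 (error at position 7)


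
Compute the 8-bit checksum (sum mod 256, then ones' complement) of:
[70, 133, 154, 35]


Sum = 392 mod 256 = 136
Complement = 119

119


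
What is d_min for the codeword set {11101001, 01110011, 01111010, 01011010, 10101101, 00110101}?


Comparing all pairs, minimum distance: 1
Can detect 0 errors, correct 0 errors

1


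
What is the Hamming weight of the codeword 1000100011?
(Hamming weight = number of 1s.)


Counting 1s in 1000100011

4


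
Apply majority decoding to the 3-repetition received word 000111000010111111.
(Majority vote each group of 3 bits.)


Groups: 000, 111, 000, 010, 111, 111
Majority votes: 010011

010011


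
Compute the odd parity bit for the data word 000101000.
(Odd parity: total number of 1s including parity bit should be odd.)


Number of 1s in data: 2
Parity bit: 1

1


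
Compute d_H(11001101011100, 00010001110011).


XOR: 11011100101111
Count of 1s: 10

10


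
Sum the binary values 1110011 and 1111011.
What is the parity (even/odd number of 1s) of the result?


1110011 = 115
1111011 = 123
Sum = 238 = 11101110
1s count = 6

even parity (6 ones in 11101110)


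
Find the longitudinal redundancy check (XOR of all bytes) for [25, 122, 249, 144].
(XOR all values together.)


XOR chain: 25 ^ 122 ^ 249 ^ 144 = 10

10


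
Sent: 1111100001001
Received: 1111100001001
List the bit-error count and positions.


XOR: 0000000000000

0 errors (received matches sent)


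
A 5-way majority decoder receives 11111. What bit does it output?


Ones: 5 out of 5
Threshold: 3

1 (5/5 voted 1)


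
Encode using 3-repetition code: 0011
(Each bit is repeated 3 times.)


Each bit -> 3 copies

000000111111


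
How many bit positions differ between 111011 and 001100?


XOR: 110111
Count of 1s: 5

5


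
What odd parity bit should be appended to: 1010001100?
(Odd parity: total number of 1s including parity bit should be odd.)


Number of 1s in data: 4
Parity bit: 1

1


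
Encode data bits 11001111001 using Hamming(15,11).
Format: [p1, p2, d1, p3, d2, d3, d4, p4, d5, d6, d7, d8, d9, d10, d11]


Parity bits: p1=1, p2=0, p3=1, p4=1

101110011111001


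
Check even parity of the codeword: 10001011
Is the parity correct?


Number of 1s: 4

Yes, parity is correct (4 ones)


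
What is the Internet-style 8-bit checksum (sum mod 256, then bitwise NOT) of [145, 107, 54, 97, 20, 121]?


Sum = 544 mod 256 = 32
Complement = 223

223


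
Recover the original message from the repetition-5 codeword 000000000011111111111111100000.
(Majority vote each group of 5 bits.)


Groups: 00000, 00000, 11111, 11111, 11111, 00000
Majority votes: 001110

001110


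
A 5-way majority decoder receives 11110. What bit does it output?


Ones: 4 out of 5
Threshold: 3

1 (4/5 voted 1)


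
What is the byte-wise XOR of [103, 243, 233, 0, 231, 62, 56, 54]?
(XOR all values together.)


XOR chain: 103 ^ 243 ^ 233 ^ 0 ^ 231 ^ 62 ^ 56 ^ 54 = 170

170


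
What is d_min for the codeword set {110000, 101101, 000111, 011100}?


Comparing all pairs, minimum distance: 3
Can detect 2 errors, correct 1 errors

3


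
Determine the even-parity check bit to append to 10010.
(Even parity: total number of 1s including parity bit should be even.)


Number of 1s in data: 2
Parity bit: 0

0


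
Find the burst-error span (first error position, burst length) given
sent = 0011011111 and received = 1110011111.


XOR: 1101000000

Burst at position 0, length 4


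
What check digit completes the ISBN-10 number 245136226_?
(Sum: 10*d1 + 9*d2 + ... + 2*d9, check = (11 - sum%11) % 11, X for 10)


Weighted sum: 177
177 mod 11 = 1

Check digit: X


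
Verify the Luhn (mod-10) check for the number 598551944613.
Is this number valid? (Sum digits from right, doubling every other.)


Luhn sum = 56
56 mod 10 = 6

Invalid (Luhn sum mod 10 = 6)


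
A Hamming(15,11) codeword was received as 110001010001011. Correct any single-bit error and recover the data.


Syndrome = 0: no error detected

Data: 00100001011 (no errors)


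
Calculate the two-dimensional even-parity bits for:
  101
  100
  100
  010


Row parities: 0111
Column parities: 111

Row P: 0111, Col P: 111, Corner: 1


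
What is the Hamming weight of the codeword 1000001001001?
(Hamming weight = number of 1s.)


Counting 1s in 1000001001001

4


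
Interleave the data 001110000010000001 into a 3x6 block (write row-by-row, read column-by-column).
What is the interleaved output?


Matrix:
  001110
  000010
  000001
Read columns: 000000100100110001

000000100100110001


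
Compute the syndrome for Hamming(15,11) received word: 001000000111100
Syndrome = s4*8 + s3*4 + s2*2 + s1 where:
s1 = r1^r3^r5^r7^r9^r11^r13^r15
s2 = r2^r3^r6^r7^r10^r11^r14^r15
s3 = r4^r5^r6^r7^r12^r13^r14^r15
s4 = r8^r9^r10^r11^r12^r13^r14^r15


s1=1, s2=1, s3=0, s4=0

Syndrome = 3 (error at position 3)


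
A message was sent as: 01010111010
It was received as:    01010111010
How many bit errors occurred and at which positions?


XOR: 00000000000

0 errors (received matches sent)


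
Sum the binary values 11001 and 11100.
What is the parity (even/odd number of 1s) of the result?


11001 = 25
11100 = 28
Sum = 53 = 110101
1s count = 4

even parity (4 ones in 110101)


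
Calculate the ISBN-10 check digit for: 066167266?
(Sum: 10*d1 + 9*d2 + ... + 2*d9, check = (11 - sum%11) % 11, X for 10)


Weighted sum: 218
218 mod 11 = 9

Check digit: 2


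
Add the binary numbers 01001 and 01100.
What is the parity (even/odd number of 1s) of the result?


01001 = 9
01100 = 12
Sum = 21 = 10101
1s count = 3

odd parity (3 ones in 10101)


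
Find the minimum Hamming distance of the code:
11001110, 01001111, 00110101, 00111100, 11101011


Comparing all pairs, minimum distance: 2
Can detect 1 errors, correct 0 errors

2


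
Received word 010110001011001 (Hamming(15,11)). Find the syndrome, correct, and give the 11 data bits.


Syndrome = 2: error at position 2

Data: 01001011001 (corrected bit 2)


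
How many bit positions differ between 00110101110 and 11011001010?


XOR: 11101100100
Count of 1s: 6

6


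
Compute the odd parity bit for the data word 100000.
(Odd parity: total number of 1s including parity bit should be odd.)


Number of 1s in data: 1
Parity bit: 0

0


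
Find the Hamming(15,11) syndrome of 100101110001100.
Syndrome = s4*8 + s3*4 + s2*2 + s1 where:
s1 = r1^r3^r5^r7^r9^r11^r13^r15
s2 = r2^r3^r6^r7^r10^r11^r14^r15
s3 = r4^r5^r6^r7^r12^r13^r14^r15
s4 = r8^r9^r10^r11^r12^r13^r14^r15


s1=1, s2=0, s3=1, s4=1

Syndrome = 13 (error at position 13)


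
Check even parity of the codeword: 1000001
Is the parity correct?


Number of 1s: 2

Yes, parity is correct (2 ones)


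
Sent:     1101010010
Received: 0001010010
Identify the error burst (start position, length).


XOR: 1100000000

Burst at position 0, length 2


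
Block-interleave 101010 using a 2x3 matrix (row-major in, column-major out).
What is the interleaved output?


Matrix:
  101
  010
Read columns: 100110

100110


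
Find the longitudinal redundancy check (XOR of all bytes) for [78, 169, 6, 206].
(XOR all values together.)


XOR chain: 78 ^ 169 ^ 6 ^ 206 = 47

47


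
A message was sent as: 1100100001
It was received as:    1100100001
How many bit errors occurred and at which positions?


XOR: 0000000000

0 errors (received matches sent)


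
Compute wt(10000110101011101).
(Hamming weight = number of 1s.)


Counting 1s in 10000110101011101

9


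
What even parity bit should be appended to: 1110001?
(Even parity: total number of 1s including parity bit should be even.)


Number of 1s in data: 4
Parity bit: 0

0


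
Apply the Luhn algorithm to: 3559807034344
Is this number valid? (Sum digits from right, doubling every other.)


Luhn sum = 59
59 mod 10 = 9

Invalid (Luhn sum mod 10 = 9)


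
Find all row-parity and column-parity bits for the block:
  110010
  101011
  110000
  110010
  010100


Row parities: 10010
Column parities: 001111

Row P: 10010, Col P: 001111, Corner: 0


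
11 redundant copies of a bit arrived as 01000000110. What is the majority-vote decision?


Ones: 3 out of 11
Threshold: 6

0 (3/11 voted 1)


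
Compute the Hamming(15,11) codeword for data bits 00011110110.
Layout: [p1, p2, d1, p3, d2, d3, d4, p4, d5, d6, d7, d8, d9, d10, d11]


Parity bits: p1=0, p2=0, p3=1, p4=1

000100111110110


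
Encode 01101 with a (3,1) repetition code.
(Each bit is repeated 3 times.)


Each bit -> 3 copies

000111111000111


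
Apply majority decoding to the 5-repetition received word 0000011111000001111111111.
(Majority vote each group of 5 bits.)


Groups: 00000, 11111, 00000, 11111, 11111
Majority votes: 01011

01011


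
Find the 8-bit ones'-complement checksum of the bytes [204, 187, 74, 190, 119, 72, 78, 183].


Sum = 1107 mod 256 = 83
Complement = 172

172


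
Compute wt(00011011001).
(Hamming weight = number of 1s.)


Counting 1s in 00011011001

5


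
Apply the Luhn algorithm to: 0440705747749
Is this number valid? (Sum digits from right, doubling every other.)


Luhn sum = 62
62 mod 10 = 2

Invalid (Luhn sum mod 10 = 2)


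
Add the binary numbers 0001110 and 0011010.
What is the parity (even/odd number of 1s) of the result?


0001110 = 14
0011010 = 26
Sum = 40 = 101000
1s count = 2

even parity (2 ones in 101000)


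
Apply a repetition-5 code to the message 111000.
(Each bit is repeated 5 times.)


Each bit -> 5 copies

111111111111111000000000000000


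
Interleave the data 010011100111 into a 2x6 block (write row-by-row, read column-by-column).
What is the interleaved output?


Matrix:
  010011
  100111
Read columns: 011000011111

011000011111


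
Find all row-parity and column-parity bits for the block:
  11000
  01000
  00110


Row parities: 010
Column parities: 10110

Row P: 010, Col P: 10110, Corner: 1


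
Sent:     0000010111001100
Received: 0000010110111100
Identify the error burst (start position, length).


XOR: 0000000001110000

Burst at position 9, length 3


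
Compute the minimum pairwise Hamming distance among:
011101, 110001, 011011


Comparing all pairs, minimum distance: 2
Can detect 1 errors, correct 0 errors

2


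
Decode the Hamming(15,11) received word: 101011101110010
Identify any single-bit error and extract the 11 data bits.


Syndrome = 0: no error detected

Data: 11111110010 (no errors)


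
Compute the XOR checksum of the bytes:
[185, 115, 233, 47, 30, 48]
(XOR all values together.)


XOR chain: 185 ^ 115 ^ 233 ^ 47 ^ 30 ^ 48 = 34

34


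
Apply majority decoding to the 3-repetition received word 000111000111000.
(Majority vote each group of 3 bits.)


Groups: 000, 111, 000, 111, 000
Majority votes: 01010

01010


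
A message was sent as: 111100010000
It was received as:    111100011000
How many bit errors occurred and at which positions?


XOR: 000000001000

1 error(s) at position(s): 8


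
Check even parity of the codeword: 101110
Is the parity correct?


Number of 1s: 4

Yes, parity is correct (4 ones)


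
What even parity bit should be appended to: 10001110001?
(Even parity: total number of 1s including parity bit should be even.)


Number of 1s in data: 5
Parity bit: 1

1


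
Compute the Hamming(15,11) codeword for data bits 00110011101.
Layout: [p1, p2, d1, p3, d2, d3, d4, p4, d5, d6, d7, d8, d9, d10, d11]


Parity bits: p1=0, p2=0, p3=1, p4=0

000101100011101


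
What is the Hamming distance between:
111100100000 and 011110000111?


XOR: 100010100111
Count of 1s: 6

6


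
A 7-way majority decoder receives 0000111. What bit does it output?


Ones: 3 out of 7
Threshold: 4

0 (3/7 voted 1)


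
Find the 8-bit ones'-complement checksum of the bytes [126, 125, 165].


Sum = 416 mod 256 = 160
Complement = 95

95


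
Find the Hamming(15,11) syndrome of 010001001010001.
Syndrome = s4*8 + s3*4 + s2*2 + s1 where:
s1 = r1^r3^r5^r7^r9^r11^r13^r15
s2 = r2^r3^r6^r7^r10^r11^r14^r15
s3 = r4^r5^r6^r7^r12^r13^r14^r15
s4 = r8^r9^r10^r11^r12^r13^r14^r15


s1=1, s2=0, s3=0, s4=1

Syndrome = 9 (error at position 9)


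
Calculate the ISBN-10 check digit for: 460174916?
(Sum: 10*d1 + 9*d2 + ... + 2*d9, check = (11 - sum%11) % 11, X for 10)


Weighted sum: 214
214 mod 11 = 5

Check digit: 6


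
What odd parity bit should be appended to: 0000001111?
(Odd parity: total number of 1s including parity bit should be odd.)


Number of 1s in data: 4
Parity bit: 1

1


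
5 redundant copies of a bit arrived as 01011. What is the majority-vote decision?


Ones: 3 out of 5
Threshold: 3

1 (3/5 voted 1)


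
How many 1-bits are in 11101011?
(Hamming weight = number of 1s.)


Counting 1s in 11101011

6


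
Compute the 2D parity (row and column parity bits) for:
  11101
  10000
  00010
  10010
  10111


Row parities: 01100
Column parities: 01010

Row P: 01100, Col P: 01010, Corner: 0


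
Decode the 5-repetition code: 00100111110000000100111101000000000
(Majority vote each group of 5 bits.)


Groups: 00100, 11111, 00000, 00100, 11110, 10000, 00000
Majority votes: 0100100

0100100


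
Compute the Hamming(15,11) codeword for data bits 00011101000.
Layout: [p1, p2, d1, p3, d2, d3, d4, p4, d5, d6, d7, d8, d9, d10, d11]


Parity bits: p1=0, p2=0, p3=0, p4=1

000000111101000


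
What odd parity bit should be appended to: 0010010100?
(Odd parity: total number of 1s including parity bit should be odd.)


Number of 1s in data: 3
Parity bit: 0

0


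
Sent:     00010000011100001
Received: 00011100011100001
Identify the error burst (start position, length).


XOR: 00001100000000000

Burst at position 4, length 2


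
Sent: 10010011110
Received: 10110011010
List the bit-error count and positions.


XOR: 00100000100

2 error(s) at position(s): 2, 8


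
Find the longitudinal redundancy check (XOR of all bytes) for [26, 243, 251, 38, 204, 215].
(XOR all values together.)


XOR chain: 26 ^ 243 ^ 251 ^ 38 ^ 204 ^ 215 = 47

47


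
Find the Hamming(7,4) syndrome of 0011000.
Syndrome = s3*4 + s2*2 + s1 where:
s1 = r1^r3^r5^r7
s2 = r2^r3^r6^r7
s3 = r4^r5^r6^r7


s1=1, s2=1, s3=1

Syndrome = 7 (error at position 7)


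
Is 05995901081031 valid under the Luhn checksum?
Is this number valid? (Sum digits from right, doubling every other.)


Luhn sum = 51
51 mod 10 = 1

Invalid (Luhn sum mod 10 = 1)


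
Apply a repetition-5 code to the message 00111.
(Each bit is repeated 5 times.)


Each bit -> 5 copies

0000000000111111111111111


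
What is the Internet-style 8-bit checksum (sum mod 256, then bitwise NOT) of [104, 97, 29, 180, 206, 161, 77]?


Sum = 854 mod 256 = 86
Complement = 169

169


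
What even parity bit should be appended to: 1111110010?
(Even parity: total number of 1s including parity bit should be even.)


Number of 1s in data: 7
Parity bit: 1

1


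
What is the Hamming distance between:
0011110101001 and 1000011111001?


XOR: 1011101010000
Count of 1s: 6

6


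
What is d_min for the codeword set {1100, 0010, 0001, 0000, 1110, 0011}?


Comparing all pairs, minimum distance: 1
Can detect 0 errors, correct 0 errors

1


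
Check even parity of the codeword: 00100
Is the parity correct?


Number of 1s: 1

No, parity error (1 ones)


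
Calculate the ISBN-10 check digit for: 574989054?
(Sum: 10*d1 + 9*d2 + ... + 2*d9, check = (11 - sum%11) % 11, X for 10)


Weighted sum: 324
324 mod 11 = 5

Check digit: 6


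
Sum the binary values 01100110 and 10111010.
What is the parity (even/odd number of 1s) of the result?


01100110 = 102
10111010 = 186
Sum = 288 = 100100000
1s count = 2

even parity (2 ones in 100100000)


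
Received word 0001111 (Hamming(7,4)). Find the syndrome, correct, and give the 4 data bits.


Syndrome = 0: no error detected

Data: 0111 (no errors)
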